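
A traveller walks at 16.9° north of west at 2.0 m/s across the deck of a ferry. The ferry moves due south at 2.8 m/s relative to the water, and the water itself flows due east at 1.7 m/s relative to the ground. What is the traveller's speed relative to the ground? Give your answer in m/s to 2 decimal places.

2.23 m/s

In east/north components (m/s): traveller relative to ferry = (-1.914, 0.581); ferry relative to water = (0.000, -2.800); water relative to ground = (1.700, 0.000).
Sum = (-0.214, -2.219) m/s.
Speed = |(-0.214, -2.219)| = 2.229 m/s.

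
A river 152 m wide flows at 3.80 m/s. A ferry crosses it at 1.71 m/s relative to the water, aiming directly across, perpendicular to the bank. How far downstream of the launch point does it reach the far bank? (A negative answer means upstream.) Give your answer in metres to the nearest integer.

Perpendicular speed = 1.710 m/s; crossing time = 152 / 1.710 = 88.889 s.
Net downstream speed = 3.800 m/s.
Drift = 3.800 × 88.889 = 337.778 m (downstream).

338 m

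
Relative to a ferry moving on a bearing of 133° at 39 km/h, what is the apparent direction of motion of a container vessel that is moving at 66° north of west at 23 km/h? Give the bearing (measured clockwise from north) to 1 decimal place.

Taking east as x and north as y: container vessel velocity = (-9.355, 21.012) km/h; ferry velocity = (28.523, -26.598) km/h.
Velocity of container vessel relative to ferry = (-9.355, 21.012) − (28.523, -26.598) = (-37.878, 47.609) km/h.
Bearing = atan2(-37.88, 47.61) = 321.49° clockwise from north.

321.5°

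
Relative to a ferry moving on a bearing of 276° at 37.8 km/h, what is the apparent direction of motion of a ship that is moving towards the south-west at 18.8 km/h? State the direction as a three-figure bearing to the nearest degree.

Taking east as x and north as y: ship velocity = (-13.294, -13.294) km/h; ferry velocity = (-37.593, 3.951) km/h.
Velocity of ship relative to ferry = (-13.294, -13.294) − (-37.593, 3.951) = (24.299, -17.245) km/h.
Bearing = atan2(24.30, -17.24) = 125.36° clockwise from north.

125°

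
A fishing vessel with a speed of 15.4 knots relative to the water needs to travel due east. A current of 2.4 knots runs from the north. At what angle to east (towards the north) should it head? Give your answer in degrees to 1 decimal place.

9.0°

The current pushes perpendicular to the desired track; the heading must have a component into the current equal to 2.4 knots: 15.4 sin θ = 2.4.
sin θ = 0.1558, so θ = 8.966°.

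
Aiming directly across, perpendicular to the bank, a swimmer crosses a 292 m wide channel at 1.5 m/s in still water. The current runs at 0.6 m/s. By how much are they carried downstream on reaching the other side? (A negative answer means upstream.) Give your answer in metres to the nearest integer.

Perpendicular speed = 1.500 m/s; crossing time = 292 / 1.500 = 194.667 s.
Net downstream speed = 0.600 m/s.
Drift = 0.600 × 194.667 = 116.800 m (downstream).

117 m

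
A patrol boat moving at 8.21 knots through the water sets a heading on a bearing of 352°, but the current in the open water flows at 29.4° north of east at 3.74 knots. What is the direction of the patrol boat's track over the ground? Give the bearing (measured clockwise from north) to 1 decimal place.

012.0°

Taking east as x and north as y: velocity relative to the water = (-1.143, 8.130) knots; the water relative to ground = (3.258, 1.836) knots.
Velocity relative to ground = (-1.143, 8.130) + (3.258, 1.836) = (2.116, 9.966) knots.
Bearing = atan2(2.12, 9.97) = 11.99° clockwise from north.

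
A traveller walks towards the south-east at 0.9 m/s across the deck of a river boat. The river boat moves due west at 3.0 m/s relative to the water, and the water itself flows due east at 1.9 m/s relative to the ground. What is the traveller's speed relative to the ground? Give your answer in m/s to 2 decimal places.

In east/north components (m/s): traveller relative to river boat = (0.636, -0.636); river boat relative to water = (-3.000, 0.000); water relative to ground = (1.900, 0.000).
Sum = (-0.464, -0.636) m/s.
Speed = |(-0.464, -0.636)| = 0.787 m/s.

0.79 m/s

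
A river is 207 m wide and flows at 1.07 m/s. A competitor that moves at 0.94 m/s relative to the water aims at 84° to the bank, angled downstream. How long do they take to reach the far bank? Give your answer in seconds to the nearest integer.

The component of the competitor's velocity perpendicular to the bank is 0.94 × sin 84° = 0.935 m/s.
The flow acts along the bank and has no component across it.
Time = 207 / 0.935 = 221.426 s.

221 s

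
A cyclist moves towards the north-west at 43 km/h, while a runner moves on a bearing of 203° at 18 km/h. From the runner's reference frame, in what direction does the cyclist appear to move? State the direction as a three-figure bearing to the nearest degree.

Taking east as x and north as y: cyclist velocity = (-30.406, 30.406) km/h; runner velocity = (-7.033, -16.569) km/h.
Velocity of cyclist relative to runner = (-30.406, 30.406) − (-7.033, -16.569) = (-23.372, 46.975) km/h.
Bearing = atan2(-23.37, 46.97) = 333.55° clockwise from north.

334°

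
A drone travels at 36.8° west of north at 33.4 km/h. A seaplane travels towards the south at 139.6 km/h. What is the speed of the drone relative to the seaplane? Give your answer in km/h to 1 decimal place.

167.5 km/h

Taking east as x and north as y: drone velocity = (-20.007, 26.744) km/h; seaplane velocity = (0.000, -139.600) km/h.
Velocity of drone relative to seaplane = (-20.007, 26.744) − (0.000, -139.600) = (-20.007, 166.344) km/h.
Magnitude = |(-20.007, 166.344)| = 167.543 km/h.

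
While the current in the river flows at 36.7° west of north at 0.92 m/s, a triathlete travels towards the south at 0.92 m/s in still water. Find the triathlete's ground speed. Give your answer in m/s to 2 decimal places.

0.58 m/s

Taking east as x and north as y: velocity relative to the water = (0.000, -0.920) m/s; the water relative to ground = (-0.550, 0.738) m/s.
Velocity relative to ground = (0.000, -0.920) + (-0.550, 0.738) = (-0.550, -0.182) m/s.
Speed = |(-0.550, -0.182)| = 0.579 m/s.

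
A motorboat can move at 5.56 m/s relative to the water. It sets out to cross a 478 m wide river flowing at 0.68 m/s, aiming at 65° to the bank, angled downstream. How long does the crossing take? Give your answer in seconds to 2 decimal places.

94.86 s

The component of the motorboat's velocity perpendicular to the bank is 5.56 × sin 65° = 5.039 m/s.
The current is parallel to the bank, so it does not affect the crossing time.
Time = 478 / 5.039 = 94.859 s.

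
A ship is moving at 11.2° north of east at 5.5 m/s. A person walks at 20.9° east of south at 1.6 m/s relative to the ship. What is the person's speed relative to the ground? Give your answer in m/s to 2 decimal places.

Taking east as x and north as y: ship velocity = (5.395, 1.068) m/s; person velocity relative to ship = (0.571, -1.495) m/s.
Velocity relative to ground = (5.395, 1.068) + (0.571, -1.495) = (5.966, -0.426) m/s.
Speed = |(5.966, -0.426)| = 5.981 m/s.

5.98 m/s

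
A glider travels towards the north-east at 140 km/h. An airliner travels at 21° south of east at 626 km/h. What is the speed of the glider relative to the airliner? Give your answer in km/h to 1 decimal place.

583.3 km/h

Taking east as x and north as y: glider velocity = (98.995, 98.995) km/h; airliner velocity = (584.421, -224.338) km/h.
Velocity of glider relative to airliner = (98.995, 98.995) − (584.421, -224.338) = (-485.426, 323.333) km/h.
Magnitude = |(-485.426, 323.333)| = 583.252 km/h.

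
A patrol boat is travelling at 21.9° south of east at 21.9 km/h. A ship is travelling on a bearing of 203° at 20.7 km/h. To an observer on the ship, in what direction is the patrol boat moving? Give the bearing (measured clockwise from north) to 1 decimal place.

069.0°

Taking east as x and north as y: patrol boat velocity = (20.320, -8.168) km/h; ship velocity = (-8.088, -19.054) km/h.
Velocity of patrol boat relative to ship = (20.320, -8.168) − (-8.088, -19.054) = (28.408, 10.886) km/h.
Bearing = atan2(28.41, 10.89) = 69.03° clockwise from north.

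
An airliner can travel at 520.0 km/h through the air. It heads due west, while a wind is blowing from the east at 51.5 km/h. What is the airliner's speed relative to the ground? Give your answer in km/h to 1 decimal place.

Taking east as x and north as y: velocity relative to the air = (-520.000, 0.000) km/h; the air relative to ground = (-51.500, 0.000) km/h.
Velocity relative to ground = (-520.000, 0.000) + (-51.500, 0.000) = (-571.500, 0.000) km/h.
Speed = |(-571.500, 0.000)| = 571.500 km/h.

571.5 km/h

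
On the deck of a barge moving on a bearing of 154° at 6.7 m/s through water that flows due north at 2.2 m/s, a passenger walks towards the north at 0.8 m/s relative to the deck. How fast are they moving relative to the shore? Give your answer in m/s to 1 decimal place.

4.2 m/s

In east/north components (m/s): passenger relative to barge = (0.000, 0.800); barge relative to water = (2.937, -6.022); water relative to ground = (0.000, 2.200).
Sum = (2.937, -3.022) m/s.
Speed = |(2.937, -3.022)| = 4.214 m/s.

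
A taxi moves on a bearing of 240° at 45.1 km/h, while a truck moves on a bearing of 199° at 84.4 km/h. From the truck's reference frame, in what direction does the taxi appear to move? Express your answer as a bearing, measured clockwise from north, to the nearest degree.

349°

Taking east as x and north as y: taxi velocity = (-39.058, -22.550) km/h; truck velocity = (-27.478, -79.802) km/h.
Velocity of taxi relative to truck = (-39.058, -22.550) − (-27.478, -79.802) = (-11.580, 57.252) km/h.
Bearing = atan2(-11.58, 57.25) = 348.57° clockwise from north.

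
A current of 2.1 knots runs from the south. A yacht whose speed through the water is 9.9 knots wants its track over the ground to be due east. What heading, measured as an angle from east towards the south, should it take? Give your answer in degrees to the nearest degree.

The current pushes perpendicular to the desired track; the heading must have a component into the current equal to 2.1 knots: 9.9 sin θ = 2.1.
sin θ = 0.2121, so θ = 12.247°.

12°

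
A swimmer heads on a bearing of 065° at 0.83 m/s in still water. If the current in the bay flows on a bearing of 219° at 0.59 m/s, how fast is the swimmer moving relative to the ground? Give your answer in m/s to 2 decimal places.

Taking east as x and north as y: velocity relative to the water = (0.752, 0.351) m/s; the water relative to ground = (-0.371, -0.459) m/s.
Velocity relative to ground = (0.752, 0.351) + (-0.371, -0.459) = (0.381, -0.108) m/s.
Speed = |(0.381, -0.108)| = 0.396 m/s.

0.40 m/s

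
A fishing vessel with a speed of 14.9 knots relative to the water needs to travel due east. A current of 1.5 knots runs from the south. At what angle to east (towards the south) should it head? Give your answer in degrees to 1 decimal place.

The current pushes perpendicular to the desired track; the heading must have a component into the current equal to 1.5 knots: 14.9 sin θ = 1.5.
sin θ = 0.1007, so θ = 5.778°.

5.8°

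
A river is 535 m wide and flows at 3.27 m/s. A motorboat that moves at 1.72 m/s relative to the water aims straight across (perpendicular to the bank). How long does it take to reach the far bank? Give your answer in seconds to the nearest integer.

The component of the motorboat's velocity perpendicular to the bank is 1.72 m/s.
Only the cross-stream component determines the crossing time; the current contributes nothing perpendicular to the bank.
Time = 535 / 1.720 = 311.047 s.

311 s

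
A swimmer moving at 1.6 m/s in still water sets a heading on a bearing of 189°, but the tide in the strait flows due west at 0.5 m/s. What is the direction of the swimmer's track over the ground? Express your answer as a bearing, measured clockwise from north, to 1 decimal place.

205.4°

Taking east as x and north as y: velocity relative to the water = (-0.250, -1.580) m/s; the water relative to ground = (-0.500, 0.000) m/s.
Velocity relative to ground = (-0.250, -1.580) + (-0.500, 0.000) = (-0.750, -1.580) m/s.
Bearing = atan2(-0.75, -1.58) = 205.40° clockwise from north.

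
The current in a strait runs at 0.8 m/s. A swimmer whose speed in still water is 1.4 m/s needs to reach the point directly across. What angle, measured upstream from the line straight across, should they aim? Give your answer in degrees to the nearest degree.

35°

To cancel the current, the upstream component of the swimmer's velocity must equal the flow: 1.4 sin θ = 0.8.
sin θ = 0.8 / 1.4 = 0.5714.
θ = arcsin(0.5714) = 34.850°.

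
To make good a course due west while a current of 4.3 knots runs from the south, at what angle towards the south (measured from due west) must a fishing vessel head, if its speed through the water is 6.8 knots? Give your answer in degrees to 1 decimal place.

39.2°

The current pushes perpendicular to the desired track; the heading must have a component into the current equal to 4.3 knots: 6.8 sin θ = 4.3.
sin θ = 0.6324, so θ = 39.224°.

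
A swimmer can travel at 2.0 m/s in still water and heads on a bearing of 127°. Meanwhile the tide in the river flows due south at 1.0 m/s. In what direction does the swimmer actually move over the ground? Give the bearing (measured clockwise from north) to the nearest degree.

144°

Taking east as x and north as y: velocity relative to the water = (1.597, -1.204) m/s; the water relative to ground = (0.000, -1.000) m/s.
Velocity relative to ground = (1.597, -1.204) + (0.000, -1.000) = (1.597, -2.204) m/s.
Bearing = atan2(1.60, -2.20) = 144.06° clockwise from north.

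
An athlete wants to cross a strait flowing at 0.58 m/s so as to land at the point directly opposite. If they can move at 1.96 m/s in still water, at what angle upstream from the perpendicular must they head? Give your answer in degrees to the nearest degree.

17°

To cancel the current, the upstream component of the athlete's velocity must equal the flow: 1.96 sin θ = 0.58.
sin θ = 0.58 / 1.96 = 0.2959.
θ = arcsin(0.2959) = 17.213°.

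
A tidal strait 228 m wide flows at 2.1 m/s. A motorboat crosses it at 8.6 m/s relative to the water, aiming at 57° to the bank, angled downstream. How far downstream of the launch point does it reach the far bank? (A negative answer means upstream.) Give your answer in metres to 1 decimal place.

Perpendicular speed = 7.213 m/s; crossing time = 228 / 7.213 = 31.611 s.
Net downstream speed = 6.784 m/s.
Drift = 6.784 × 31.611 = 214.449 m (downstream).

214.4 m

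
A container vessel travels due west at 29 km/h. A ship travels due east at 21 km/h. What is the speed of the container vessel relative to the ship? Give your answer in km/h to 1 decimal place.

50.0 km/h

Taking east as x and north as y: container vessel velocity = (-29.000, 0.000) km/h; ship velocity = (21.000, 0.000) km/h.
Velocity of container vessel relative to ship = (-29.000, 0.000) − (21.000, 0.000) = (-50.000, 0.000) km/h.
Magnitude = |(-50.000, 0.000)| = 50.000 km/h.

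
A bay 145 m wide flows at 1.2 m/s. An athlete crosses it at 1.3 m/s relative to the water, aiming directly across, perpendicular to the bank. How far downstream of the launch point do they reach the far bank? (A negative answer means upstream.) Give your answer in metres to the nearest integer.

134 m

Perpendicular speed = 1.300 m/s; crossing time = 145 / 1.300 = 111.538 s.
Net downstream speed = 1.200 m/s.
Drift = 1.200 × 111.538 = 133.846 m (downstream).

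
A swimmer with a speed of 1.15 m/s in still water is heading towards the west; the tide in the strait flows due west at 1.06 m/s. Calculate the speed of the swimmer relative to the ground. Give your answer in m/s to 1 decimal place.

2.2 m/s

Taking east as x and north as y: velocity relative to the water = (-1.150, 0.000) m/s; the water relative to ground = (-1.060, 0.000) m/s.
Velocity relative to ground = (-1.150, 0.000) + (-1.060, 0.000) = (-2.210, 0.000) m/s.
Speed = |(-2.210, 0.000)| = 2.210 m/s.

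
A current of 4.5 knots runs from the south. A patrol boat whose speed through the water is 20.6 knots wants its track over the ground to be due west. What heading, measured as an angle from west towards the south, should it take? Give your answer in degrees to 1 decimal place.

The current pushes perpendicular to the desired track; the heading must have a component into the current equal to 4.5 knots: 20.6 sin θ = 4.5.
sin θ = 0.2184, so θ = 12.618°.

12.6°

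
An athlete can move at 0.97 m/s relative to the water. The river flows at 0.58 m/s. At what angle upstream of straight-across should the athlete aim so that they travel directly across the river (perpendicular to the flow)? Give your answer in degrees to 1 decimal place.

36.7°

To cancel the current, the upstream component of the athlete's velocity must equal the flow: 0.97 sin θ = 0.58.
sin θ = 0.58 / 0.97 = 0.5979.
θ = arcsin(0.5979) = 36.722°.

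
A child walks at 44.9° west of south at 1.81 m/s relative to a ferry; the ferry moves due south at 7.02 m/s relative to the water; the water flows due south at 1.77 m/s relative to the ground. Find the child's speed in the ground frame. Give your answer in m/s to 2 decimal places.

10.15 m/s

In east/north components (m/s): child relative to ferry = (-1.278, -1.282); ferry relative to water = (0.000, -7.020); water relative to ground = (0.000, -1.770).
Sum = (-1.278, -10.072) m/s.
Speed = |(-1.278, -10.072)| = 10.153 m/s.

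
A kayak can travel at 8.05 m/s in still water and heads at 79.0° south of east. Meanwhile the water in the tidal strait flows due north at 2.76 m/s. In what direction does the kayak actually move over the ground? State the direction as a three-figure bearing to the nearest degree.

163°

Taking east as x and north as y: velocity relative to the water = (1.536, -7.902) m/s; the water relative to ground = (0.000, 2.760) m/s.
Velocity relative to ground = (1.536, -7.902) + (0.000, 2.760) = (1.536, -5.142) m/s.
Bearing = atan2(1.54, -5.14) = 163.37° clockwise from north.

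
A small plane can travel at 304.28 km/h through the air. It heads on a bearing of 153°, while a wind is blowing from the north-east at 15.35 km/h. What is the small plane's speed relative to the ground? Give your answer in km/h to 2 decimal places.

309.37 km/h

Taking east as x and north as y: velocity relative to the air = (138.140, -271.115) km/h; the air relative to ground = (-10.854, -10.854) km/h.
Velocity relative to ground = (138.140, -271.115) + (-10.854, -10.854) = (127.286, -281.970) km/h.
Speed = |(127.286, -281.970)| = 309.368 km/h.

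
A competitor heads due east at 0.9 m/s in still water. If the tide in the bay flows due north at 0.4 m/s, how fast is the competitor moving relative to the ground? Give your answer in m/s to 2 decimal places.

0.98 m/s

Taking east as x and north as y: velocity relative to the water = (0.900, 0.000) m/s; the water relative to ground = (0.000, 0.400) m/s.
Velocity relative to ground = (0.900, 0.000) + (0.000, 0.400) = (0.900, 0.400) m/s.
Speed = |(0.900, 0.400)| = 0.985 m/s.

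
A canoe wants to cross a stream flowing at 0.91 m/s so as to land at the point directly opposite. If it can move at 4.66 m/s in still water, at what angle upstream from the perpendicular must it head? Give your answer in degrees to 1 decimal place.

To cancel the current, the upstream component of the canoe's velocity must equal the flow: 4.66 sin θ = 0.91.
sin θ = 0.91 / 4.66 = 0.1953.
θ = arcsin(0.1953) = 11.261°.

11.3°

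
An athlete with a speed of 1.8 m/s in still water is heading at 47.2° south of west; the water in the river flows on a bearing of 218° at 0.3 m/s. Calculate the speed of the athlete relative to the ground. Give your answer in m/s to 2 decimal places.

Taking east as x and north as y: velocity relative to the water = (-1.223, -1.321) m/s; the water relative to ground = (-0.185, -0.236) m/s.
Velocity relative to ground = (-1.223, -1.321) + (-0.185, -0.236) = (-1.408, -1.557) m/s.
Speed = |(-1.408, -1.557)| = 2.099 m/s.

2.10 m/s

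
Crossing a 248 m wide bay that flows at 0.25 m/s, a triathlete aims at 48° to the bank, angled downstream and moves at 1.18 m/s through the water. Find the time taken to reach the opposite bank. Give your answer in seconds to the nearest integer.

The component of the triathlete's velocity perpendicular to the bank is 1.18 × sin 48° = 0.877 m/s.
The flow acts along the bank and has no component across it.
Time = 248 / 0.877 = 282.811 s.

283 s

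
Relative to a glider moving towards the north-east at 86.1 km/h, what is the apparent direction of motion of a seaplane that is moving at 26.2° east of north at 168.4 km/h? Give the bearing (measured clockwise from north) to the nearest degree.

008°

Taking east as x and north as y: seaplane velocity = (74.350, 151.098) km/h; glider velocity = (60.882, 60.882) km/h.
Velocity of seaplane relative to glider = (74.350, 151.098) − (60.882, 60.882) = (13.468, 90.216) km/h.
Bearing = atan2(13.47, 90.22) = 8.49° clockwise from north.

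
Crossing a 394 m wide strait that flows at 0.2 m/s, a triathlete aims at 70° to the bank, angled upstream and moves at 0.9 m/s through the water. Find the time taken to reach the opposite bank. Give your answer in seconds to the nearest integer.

466 s

The component of the triathlete's velocity perpendicular to the bank is 0.9 × sin 70° = 0.846 m/s.
Only the cross-stream component determines the crossing time; the current contributes nothing perpendicular to the bank.
Time = 394 / 0.846 = 465.873 s.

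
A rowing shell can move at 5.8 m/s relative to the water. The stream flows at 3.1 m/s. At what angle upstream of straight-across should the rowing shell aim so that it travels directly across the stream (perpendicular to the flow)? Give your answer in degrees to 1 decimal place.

32.3°

To cancel the current, the upstream component of the rowing shell's velocity must equal the flow: 5.8 sin θ = 3.1.
sin θ = 3.1 / 5.8 = 0.5345.
θ = arcsin(0.5345) = 32.309°.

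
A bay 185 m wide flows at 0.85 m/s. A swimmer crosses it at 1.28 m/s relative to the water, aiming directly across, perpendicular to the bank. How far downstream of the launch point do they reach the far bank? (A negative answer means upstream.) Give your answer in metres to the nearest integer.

123 m

Perpendicular speed = 1.280 m/s; crossing time = 185 / 1.280 = 144.531 s.
Net downstream speed = 0.850 m/s.
Drift = 0.850 × 144.531 = 122.852 m (downstream).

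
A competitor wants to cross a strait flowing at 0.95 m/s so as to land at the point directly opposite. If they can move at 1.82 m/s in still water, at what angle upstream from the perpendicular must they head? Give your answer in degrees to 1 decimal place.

To cancel the current, the upstream component of the competitor's velocity must equal the flow: 1.82 sin θ = 0.95.
sin θ = 0.95 / 1.82 = 0.5220.
θ = arcsin(0.5220) = 31.465°.

31.5°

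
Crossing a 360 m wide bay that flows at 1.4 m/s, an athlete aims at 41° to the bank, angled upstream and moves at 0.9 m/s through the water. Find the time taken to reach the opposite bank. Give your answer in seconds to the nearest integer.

The component of the athlete's velocity perpendicular to the bank is 0.9 × sin 41° = 0.590 m/s.
Only the cross-stream component determines the crossing time; the current contributes nothing perpendicular to the bank.
Time = 360 / 0.590 = 609.701 s.

610 s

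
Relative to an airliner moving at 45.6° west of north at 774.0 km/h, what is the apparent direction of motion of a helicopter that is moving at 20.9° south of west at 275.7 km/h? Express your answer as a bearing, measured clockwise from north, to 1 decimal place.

Taking east as x and north as y: helicopter velocity = (-257.560, -98.353) km/h; airliner velocity = (-553.002, 541.539) km/h.
Velocity of helicopter relative to airliner = (-257.560, -98.353) − (-553.002, 541.539) = (295.442, -639.892) km/h.
Bearing = atan2(295.44, -639.89) = 155.22° clockwise from north.

155.2°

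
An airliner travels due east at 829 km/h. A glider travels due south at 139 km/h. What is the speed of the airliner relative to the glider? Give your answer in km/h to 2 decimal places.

Taking east as x and north as y: airliner velocity = (829.000, 0.000) km/h; glider velocity = (0.000, -139.000) km/h.
Velocity of airliner relative to glider = (829.000, 0.000) − (0.000, -139.000) = (829.000, 139.000) km/h.
Magnitude = |(829.000, 139.000)| = 840.572 km/h.

840.57 km/h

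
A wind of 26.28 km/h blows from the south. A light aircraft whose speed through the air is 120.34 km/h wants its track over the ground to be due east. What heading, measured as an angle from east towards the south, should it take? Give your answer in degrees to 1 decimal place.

The wind pushes perpendicular to the desired track; the heading must have a component into the wind equal to 26.28 km/h: 120.34 sin θ = 26.28.
sin θ = 0.2184, so θ = 12.614°.

12.6°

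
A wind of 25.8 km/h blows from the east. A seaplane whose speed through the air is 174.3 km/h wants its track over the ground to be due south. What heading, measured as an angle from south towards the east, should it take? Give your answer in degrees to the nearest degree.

The wind pushes perpendicular to the desired track; the heading must have a component into the wind equal to 25.8 km/h: 174.3 sin θ = 25.8.
sin θ = 0.1480, so θ = 8.512°.

9°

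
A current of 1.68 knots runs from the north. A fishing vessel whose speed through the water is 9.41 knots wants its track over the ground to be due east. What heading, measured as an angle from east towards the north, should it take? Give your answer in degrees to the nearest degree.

The current pushes perpendicular to the desired track; the heading must have a component into the current equal to 1.68 knots: 9.41 sin θ = 1.68.
sin θ = 0.1785, so θ = 10.284°.

10°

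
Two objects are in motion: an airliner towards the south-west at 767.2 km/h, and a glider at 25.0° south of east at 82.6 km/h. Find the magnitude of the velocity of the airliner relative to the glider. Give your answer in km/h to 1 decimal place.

799.2 km/h

Taking east as x and north as y: airliner velocity = (-542.492, -542.492) km/h; glider velocity = (74.861, -34.908) km/h.
Velocity of airliner relative to glider = (-542.492, -542.492) − (74.861, -34.908) = (-617.353, -507.584) km/h.
Magnitude = |(-617.353, -507.584)| = 799.229 km/h.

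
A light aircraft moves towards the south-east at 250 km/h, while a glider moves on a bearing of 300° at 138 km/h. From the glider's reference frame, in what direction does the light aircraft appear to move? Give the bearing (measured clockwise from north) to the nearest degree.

Taking east as x and north as y: light aircraft velocity = (176.777, -176.777) km/h; glider velocity = (-119.512, 69.000) km/h.
Velocity of light aircraft relative to glider = (176.777, -176.777) − (-119.512, 69.000) = (296.288, -245.777) km/h.
Bearing = atan2(296.29, -245.78) = 129.68° clockwise from north.

130°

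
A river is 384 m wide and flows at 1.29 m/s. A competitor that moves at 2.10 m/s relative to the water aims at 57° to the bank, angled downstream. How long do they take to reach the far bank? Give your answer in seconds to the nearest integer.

The component of the competitor's velocity perpendicular to the bank is 2.10 × sin 57° = 1.761 m/s.
Only the cross-stream component determines the crossing time; the current contributes nothing perpendicular to the bank.
Time = 384 / 1.761 = 218.032 s.

218 s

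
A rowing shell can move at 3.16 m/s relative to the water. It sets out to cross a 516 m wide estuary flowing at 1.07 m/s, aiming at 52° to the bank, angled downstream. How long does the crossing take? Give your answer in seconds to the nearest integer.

207 s

The component of the rowing shell's velocity perpendicular to the bank is 3.16 × sin 52° = 2.490 m/s.
The current is parallel to the bank, so it does not affect the crossing time.
Time = 516 / 2.490 = 207.219 s.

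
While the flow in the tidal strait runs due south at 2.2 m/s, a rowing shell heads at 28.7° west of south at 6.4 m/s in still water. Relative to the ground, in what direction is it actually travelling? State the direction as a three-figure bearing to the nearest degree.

201°

Taking east as x and north as y: velocity relative to the water = (-3.073, -5.614) m/s; the water relative to ground = (0.000, -2.200) m/s.
Velocity relative to ground = (-3.073, -5.614) + (0.000, -2.200) = (-3.073, -7.814) m/s.
Bearing = atan2(-3.07, -7.81) = 201.47° clockwise from north.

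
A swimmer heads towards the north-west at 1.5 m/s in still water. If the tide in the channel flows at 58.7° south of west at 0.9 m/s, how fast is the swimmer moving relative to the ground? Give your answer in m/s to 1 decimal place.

1.6 m/s

Taking east as x and north as y: velocity relative to the water = (-1.061, 1.061) m/s; the water relative to ground = (-0.468, -0.769) m/s.
Velocity relative to ground = (-1.061, 1.061) + (-0.468, -0.769) = (-1.528, 0.292) m/s.
Speed = |(-1.528, 0.292)| = 1.556 m/s.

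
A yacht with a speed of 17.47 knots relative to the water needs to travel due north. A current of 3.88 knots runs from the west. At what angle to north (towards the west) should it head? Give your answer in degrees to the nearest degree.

13°

The current pushes perpendicular to the desired track; the heading must have a component into the current equal to 3.88 knots: 17.47 sin θ = 3.88.
sin θ = 0.2221, so θ = 12.832°.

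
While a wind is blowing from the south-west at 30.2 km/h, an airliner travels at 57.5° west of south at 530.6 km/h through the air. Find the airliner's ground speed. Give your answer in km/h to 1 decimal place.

501.2 km/h

Taking east as x and north as y: velocity relative to the air = (-447.504, -285.091) km/h; the air relative to ground = (21.355, 21.355) km/h.
Velocity relative to ground = (-447.504, -285.091) + (21.355, 21.355) = (-426.149, -263.737) km/h.
Speed = |(-426.149, -263.737)| = 501.158 km/h.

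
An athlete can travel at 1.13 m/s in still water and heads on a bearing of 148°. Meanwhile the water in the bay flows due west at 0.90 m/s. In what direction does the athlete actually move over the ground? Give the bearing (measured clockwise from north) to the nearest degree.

Taking east as x and north as y: velocity relative to the water = (0.599, -0.958) m/s; the water relative to ground = (-0.900, 0.000) m/s.
Velocity relative to ground = (0.599, -0.958) + (-0.900, 0.000) = (-0.301, -0.958) m/s.
Bearing = atan2(-0.30, -0.96) = 197.45° clockwise from north.

197°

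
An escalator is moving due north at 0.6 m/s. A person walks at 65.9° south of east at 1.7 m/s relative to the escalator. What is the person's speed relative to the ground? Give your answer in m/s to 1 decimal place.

Taking east as x and north as y: escalator velocity = (0.000, 0.600) m/s; person velocity relative to escalator = (0.694, -1.552) m/s.
Velocity relative to ground = (0.000, 0.600) + (0.694, -1.552) = (0.694, -0.952) m/s.
Speed = |(0.694, -0.952)| = 1.178 m/s.

1.2 m/s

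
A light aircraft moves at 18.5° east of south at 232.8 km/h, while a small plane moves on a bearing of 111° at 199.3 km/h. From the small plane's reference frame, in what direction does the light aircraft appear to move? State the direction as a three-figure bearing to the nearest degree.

Taking east as x and north as y: light aircraft velocity = (73.869, -220.770) km/h; small plane velocity = (186.063, -71.423) km/h.
Velocity of light aircraft relative to small plane = (73.869, -220.770) − (186.063, -71.423) = (-112.194, -149.347) km/h.
Bearing = atan2(-112.19, -149.35) = 216.91° clockwise from north.

217°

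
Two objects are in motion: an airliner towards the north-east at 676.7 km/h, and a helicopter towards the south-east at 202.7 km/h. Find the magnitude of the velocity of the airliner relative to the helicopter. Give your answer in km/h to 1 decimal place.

706.4 km/h

Taking east as x and north as y: airliner velocity = (478.499, 478.499) km/h; helicopter velocity = (143.331, -143.331) km/h.
Velocity of airliner relative to helicopter = (478.499, 478.499) − (143.331, -143.331) = (335.169, 621.830) km/h.
Magnitude = |(335.169, 621.830)| = 706.407 km/h.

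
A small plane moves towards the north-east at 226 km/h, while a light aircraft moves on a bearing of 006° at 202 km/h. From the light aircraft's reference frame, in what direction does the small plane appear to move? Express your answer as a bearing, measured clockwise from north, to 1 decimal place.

106.5°

Taking east as x and north as y: small plane velocity = (159.806, 159.806) km/h; light aircraft velocity = (21.115, 200.893) km/h.
Velocity of small plane relative to light aircraft = (159.806, 159.806) − (21.115, 200.893) = (138.691, -41.087) km/h.
Bearing = atan2(138.69, -41.09) = 106.50° clockwise from north.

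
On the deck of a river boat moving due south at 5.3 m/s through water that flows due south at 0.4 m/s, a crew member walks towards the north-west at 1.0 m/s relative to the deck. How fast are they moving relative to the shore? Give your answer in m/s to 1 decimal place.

In east/north components (m/s): crew member relative to river boat = (-0.707, 0.707); river boat relative to water = (0.000, -5.300); water relative to ground = (0.000, -0.400).
Sum = (-0.707, -4.993) m/s.
Speed = |(-0.707, -4.993)| = 5.043 m/s.

5.0 m/s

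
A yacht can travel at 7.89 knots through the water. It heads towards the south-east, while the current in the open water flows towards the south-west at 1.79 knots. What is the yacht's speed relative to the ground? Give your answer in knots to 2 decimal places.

8.09 knots

Taking east as x and north as y: velocity relative to the water = (5.579, -5.579) knots; the water relative to ground = (-1.266, -1.266) knots.
Velocity relative to ground = (5.579, -5.579) + (-1.266, -1.266) = (4.313, -6.845) knots.
Speed = |(4.313, -6.845)| = 8.091 knots.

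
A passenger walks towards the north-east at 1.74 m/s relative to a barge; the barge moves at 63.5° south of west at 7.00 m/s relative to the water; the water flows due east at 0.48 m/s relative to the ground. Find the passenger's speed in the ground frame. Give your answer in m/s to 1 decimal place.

In east/north components (m/s): passenger relative to barge = (1.230, 1.230); barge relative to water = (-3.123, -6.265); water relative to ground = (0.480, 0.000).
Sum = (-1.413, -5.034) m/s.
Speed = |(-1.413, -5.034)| = 5.229 m/s.

5.2 m/s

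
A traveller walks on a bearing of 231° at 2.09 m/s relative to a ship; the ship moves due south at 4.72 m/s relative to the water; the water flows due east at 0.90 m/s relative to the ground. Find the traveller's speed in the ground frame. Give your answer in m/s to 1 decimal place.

In east/north components (m/s): traveller relative to ship = (-1.624, -1.315); ship relative to water = (0.000, -4.720); water relative to ground = (0.900, 0.000).
Sum = (-0.724, -6.035) m/s.
Speed = |(-0.724, -6.035)| = 6.079 m/s.

6.1 m/s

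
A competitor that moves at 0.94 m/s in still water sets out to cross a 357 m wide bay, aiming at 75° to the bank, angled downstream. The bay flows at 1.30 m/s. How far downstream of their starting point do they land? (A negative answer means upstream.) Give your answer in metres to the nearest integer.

Perpendicular speed = 0.908 m/s; crossing time = 357 / 0.908 = 393.185 s.
Net downstream speed = 1.543 m/s.
Drift = 1.543 × 393.185 = 606.798 m (downstream).

607 m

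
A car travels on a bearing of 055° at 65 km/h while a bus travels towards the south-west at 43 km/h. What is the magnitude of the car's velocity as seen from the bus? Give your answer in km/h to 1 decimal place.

107.6 km/h

Taking east as x and north as y: car velocity = (53.245, 37.282) km/h; bus velocity = (-30.406, -30.406) km/h.
Velocity of car relative to bus = (53.245, 37.282) − (-30.406, -30.406) = (83.650, 67.688) km/h.
Magnitude = |(83.650, 67.688)| = 107.606 km/h.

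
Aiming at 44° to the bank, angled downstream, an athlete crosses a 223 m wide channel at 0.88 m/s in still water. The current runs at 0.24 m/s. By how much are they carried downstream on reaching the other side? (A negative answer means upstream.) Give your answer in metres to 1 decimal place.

318.5 m

Perpendicular speed = 0.611 m/s; crossing time = 223 / 0.611 = 364.797 s.
Net downstream speed = 0.873 m/s.
Drift = 0.873 × 364.797 = 318.474 m (downstream).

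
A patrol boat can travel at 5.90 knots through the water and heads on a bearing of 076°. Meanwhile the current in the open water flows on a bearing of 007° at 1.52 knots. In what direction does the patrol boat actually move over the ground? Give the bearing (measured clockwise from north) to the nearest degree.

Taking east as x and north as y: velocity relative to the water = (5.725, 1.427) knots; the water relative to ground = (0.185, 1.509) knots.
Velocity relative to ground = (5.725, 1.427) + (0.185, 1.509) = (5.910, 2.936) knots.
Bearing = atan2(5.91, 2.94) = 63.58° clockwise from north.

064°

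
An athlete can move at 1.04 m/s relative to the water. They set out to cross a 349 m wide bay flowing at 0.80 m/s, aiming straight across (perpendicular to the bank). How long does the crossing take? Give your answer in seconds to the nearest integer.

The component of the athlete's velocity perpendicular to the bank is 1.04 m/s.
The current is parallel to the bank, so it does not affect the crossing time.
Time = 349 / 1.040 = 335.577 s.

336 s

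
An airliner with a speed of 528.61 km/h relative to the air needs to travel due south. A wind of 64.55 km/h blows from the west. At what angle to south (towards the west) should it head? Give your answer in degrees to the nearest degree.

7°

The wind pushes perpendicular to the desired track; the heading must have a component into the wind equal to 64.55 km/h: 528.61 sin θ = 64.55.
sin θ = 0.1221, so θ = 7.014°.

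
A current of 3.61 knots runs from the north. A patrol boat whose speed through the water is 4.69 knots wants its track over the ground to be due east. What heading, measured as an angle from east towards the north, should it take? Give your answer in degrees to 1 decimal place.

The current pushes perpendicular to the desired track; the heading must have a component into the current equal to 3.61 knots: 4.69 sin θ = 3.61.
sin θ = 0.7697, so θ = 50.329°.

50.3°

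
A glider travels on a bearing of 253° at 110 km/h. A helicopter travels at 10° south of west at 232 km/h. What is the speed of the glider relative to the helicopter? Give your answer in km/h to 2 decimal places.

123.55 km/h

Taking east as x and north as y: glider velocity = (-105.194, -32.161) km/h; helicopter velocity = (-228.475, -40.286) km/h.
Velocity of glider relative to helicopter = (-105.194, -32.161) − (-228.475, -40.286) = (123.282, 8.125) km/h.
Magnitude = |(123.282, 8.125)| = 123.549 km/h.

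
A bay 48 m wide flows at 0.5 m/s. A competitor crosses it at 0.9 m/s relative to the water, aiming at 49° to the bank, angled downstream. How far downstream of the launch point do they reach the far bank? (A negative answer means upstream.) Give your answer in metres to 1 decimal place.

Perpendicular speed = 0.679 m/s; crossing time = 48 / 0.679 = 70.667 s.
Net downstream speed = 1.090 m/s.
Drift = 1.090 × 70.667 = 77.059 m (downstream).

77.1 m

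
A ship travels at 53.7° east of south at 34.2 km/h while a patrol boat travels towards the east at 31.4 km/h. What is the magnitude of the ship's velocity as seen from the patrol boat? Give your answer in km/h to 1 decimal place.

20.6 km/h

Taking east as x and north as y: ship velocity = (27.563, -20.247) km/h; patrol boat velocity = (31.400, 0.000) km/h.
Velocity of ship relative to patrol boat = (27.563, -20.247) − (31.400, 0.000) = (-3.837, -20.247) km/h.
Magnitude = |(-3.837, -20.247)| = 20.607 km/h.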